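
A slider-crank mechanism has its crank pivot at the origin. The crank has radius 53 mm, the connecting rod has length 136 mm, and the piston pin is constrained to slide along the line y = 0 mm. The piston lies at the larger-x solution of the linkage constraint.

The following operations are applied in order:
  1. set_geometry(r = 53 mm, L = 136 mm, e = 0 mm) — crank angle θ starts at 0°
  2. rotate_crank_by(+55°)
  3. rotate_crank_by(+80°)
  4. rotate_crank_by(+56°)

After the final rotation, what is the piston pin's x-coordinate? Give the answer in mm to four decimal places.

83.5972

set_geometry: r = 53 mm, L = 136 mm, e = 0 mm; θ ← 0°
rotate_crank_by(+55°): θ ← 0° +55° = 55°
rotate_crank_by(+80°): θ ← 55° +80° = 135°
rotate_crank_by(+56°): θ ← 135° +56° = 191°
crank pin P = (r cos θ, r sin θ) = (-52.026241, -10.112877)
h = r sin θ − e = -10.112877 − 0 = -10.112877
x = r cos θ + √(L² − h²) = -52.026241 + √(18496.0 − 102.2703) = -52.026241 + 135.623485 = 83.597244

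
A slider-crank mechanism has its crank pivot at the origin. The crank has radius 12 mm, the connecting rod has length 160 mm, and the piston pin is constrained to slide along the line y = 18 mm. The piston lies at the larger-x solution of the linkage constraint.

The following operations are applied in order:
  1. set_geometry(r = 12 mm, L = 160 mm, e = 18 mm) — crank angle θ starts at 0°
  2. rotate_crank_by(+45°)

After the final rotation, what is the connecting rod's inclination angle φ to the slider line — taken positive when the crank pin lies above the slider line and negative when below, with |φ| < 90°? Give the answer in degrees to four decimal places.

-3.4092

set_geometry: r = 12 mm, L = 160 mm, e = 18 mm; θ ← 0°
rotate_crank_by(+45°): θ ← 0° +45° = 45°
crank pin P = (r cos θ, r sin θ) = (8.485281, 8.485281)
h = r sin θ − e = 8.485281 − 18 = -9.514719
sin φ = h / L = -9.514719 / 160 = -0.05946699
φ = arcsin(-0.05946699) = -3.409219°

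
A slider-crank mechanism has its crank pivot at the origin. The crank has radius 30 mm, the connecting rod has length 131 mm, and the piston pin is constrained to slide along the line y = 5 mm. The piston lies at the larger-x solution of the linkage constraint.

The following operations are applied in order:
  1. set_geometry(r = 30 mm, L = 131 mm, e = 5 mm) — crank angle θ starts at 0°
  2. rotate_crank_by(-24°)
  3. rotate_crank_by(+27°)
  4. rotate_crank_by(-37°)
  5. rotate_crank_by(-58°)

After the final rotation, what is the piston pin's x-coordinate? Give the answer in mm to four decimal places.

125.1960

set_geometry: r = 30 mm, L = 131 mm, e = 5 mm; θ ← 0°
rotate_crank_by(-24°): θ ← 0° -24° = -24°
rotate_crank_by(+27°): θ ← -24° +27° = 3°
rotate_crank_by(-37°): θ ← 3° -37° = -34°
rotate_crank_by(-58°): θ ← -34° -58° = -92°
crank pin P = (r cos θ, r sin θ) = (-1.046985, -29.981725)
h = r sin θ − e = -29.981725 − 5 = -34.981725
x = r cos θ + √(L² − h²) = -1.046985 + √(17161.0 − 1223.7211) = -1.046985 + 126.242936 = 125.195951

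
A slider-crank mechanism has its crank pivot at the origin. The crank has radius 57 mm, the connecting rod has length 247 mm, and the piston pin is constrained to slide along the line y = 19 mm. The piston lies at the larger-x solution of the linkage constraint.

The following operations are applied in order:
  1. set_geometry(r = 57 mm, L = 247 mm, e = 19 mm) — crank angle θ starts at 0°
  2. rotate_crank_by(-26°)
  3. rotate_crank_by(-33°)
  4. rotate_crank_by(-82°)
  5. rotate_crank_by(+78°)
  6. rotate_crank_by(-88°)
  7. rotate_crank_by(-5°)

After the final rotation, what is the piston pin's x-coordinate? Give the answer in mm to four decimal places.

191.2990

set_geometry: r = 57 mm, L = 247 mm, e = 19 mm; θ ← 0°
rotate_crank_by(-26°): θ ← 0° -26° = -26°
rotate_crank_by(-33°): θ ← -26° -33° = -59°
rotate_crank_by(-82°): θ ← -59° -82° = -141°
rotate_crank_by(+78°): θ ← -141° +78° = -63°
rotate_crank_by(-88°): θ ← -63° -88° = -151°
rotate_crank_by(-5°): θ ← -151° -5° = -156°
crank pin P = (r cos θ, r sin θ) = (-52.072091, -23.183989)
h = r sin θ − e = -23.183989 − 19 = -42.183989
x = r cos θ + √(L² − h²) = -52.072091 + √(61009.0 − 1779.4889) = -52.072091 + 243.371139 = 191.299048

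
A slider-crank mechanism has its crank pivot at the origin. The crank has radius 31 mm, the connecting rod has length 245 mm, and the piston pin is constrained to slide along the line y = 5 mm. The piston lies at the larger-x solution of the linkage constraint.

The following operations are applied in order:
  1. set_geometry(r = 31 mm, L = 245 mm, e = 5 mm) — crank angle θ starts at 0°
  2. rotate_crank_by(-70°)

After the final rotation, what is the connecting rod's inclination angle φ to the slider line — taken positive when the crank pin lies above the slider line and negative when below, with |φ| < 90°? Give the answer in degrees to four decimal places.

-8.0078

set_geometry: r = 31 mm, L = 245 mm, e = 5 mm; θ ← 0°
rotate_crank_by(-70°): θ ← 0° -70° = -70°
crank pin P = (r cos θ, r sin θ) = (10.602624, -29.130471)
h = r sin θ − e = -29.130471 − 5 = -34.130471
sin φ = h / L = -34.130471 / 245 = -0.13930805
φ = arcsin(-0.13930805) = -8.007808°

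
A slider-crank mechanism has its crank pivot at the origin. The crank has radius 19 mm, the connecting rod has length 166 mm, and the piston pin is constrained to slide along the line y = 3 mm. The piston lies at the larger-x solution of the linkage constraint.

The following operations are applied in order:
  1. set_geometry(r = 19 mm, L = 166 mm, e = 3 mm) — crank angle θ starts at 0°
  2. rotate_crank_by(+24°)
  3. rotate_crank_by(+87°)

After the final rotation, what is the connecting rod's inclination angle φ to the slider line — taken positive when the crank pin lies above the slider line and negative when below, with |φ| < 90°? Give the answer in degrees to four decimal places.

set_geometry: r = 19 mm, L = 166 mm, e = 3 mm; θ ← 0°
rotate_crank_by(+24°): θ ← 0° +24° = 24°
rotate_crank_by(+87°): θ ← 24° +87° = 111°
crank pin P = (r cos θ, r sin θ) = (-6.808991, 17.738028)
h = r sin θ − e = 17.738028 − 3 = 14.738028
sin φ = h / L = 14.738028 / 166 = 0.08878330
φ = arcsin(0.08878330) = 5.093615°

5.0936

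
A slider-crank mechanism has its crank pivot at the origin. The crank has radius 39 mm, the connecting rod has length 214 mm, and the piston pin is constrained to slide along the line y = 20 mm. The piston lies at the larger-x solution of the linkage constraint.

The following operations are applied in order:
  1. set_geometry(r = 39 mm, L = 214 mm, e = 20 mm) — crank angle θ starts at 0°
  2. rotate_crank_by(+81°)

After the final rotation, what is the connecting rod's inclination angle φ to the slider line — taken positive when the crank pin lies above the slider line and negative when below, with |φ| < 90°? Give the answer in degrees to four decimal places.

4.9647

set_geometry: r = 39 mm, L = 214 mm, e = 20 mm; θ ← 0°
rotate_crank_by(+81°): θ ← 0° +81° = 81°
crank pin P = (r cos θ, r sin θ) = (6.100944, 38.519845)
h = r sin θ − e = 38.519845 − 20 = 18.519845
sin φ = h / L = 18.519845 / 214 = 0.08654133
φ = arcsin(0.08654133) = 4.964663°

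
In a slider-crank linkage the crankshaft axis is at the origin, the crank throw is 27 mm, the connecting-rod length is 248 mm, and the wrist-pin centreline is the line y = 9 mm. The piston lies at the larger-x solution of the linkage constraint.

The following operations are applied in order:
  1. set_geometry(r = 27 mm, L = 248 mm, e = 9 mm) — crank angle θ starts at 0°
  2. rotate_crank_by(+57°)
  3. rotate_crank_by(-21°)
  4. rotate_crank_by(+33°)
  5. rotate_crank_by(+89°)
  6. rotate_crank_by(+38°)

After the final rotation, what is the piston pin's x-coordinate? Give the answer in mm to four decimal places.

221.5003

set_geometry: r = 27 mm, L = 248 mm, e = 9 mm; θ ← 0°
rotate_crank_by(+57°): θ ← 0° +57° = 57°
rotate_crank_by(-21°): θ ← 57° -21° = 36°
rotate_crank_by(+33°): θ ← 36° +33° = 69°
rotate_crank_by(+89°): θ ← 69° +89° = 158°
rotate_crank_by(+38°): θ ← 158° +38° = 196°
crank pin P = (r cos θ, r sin θ) = (-25.954066, -7.442209)
h = r sin θ − e = -7.442209 − 9 = -16.442209
x = r cos θ + √(L² − h²) = -25.954066 + √(61504.0 − 270.3462) = -25.954066 + 247.454347 = 221.500281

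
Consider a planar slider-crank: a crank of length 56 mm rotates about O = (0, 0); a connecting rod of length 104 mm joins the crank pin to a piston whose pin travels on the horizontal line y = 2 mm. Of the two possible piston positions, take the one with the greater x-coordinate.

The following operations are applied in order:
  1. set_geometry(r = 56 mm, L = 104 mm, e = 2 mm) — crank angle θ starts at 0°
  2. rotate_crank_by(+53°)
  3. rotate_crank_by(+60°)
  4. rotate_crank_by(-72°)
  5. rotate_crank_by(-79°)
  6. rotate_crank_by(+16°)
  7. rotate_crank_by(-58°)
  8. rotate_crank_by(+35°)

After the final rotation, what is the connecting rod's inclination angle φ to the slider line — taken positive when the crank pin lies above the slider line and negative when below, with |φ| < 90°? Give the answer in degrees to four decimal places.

-23.5770

set_geometry: r = 56 mm, L = 104 mm, e = 2 mm; θ ← 0°
rotate_crank_by(+53°): θ ← 0° +53° = 53°
rotate_crank_by(+60°): θ ← 53° +60° = 113°
rotate_crank_by(-72°): θ ← 113° -72° = 41°
rotate_crank_by(-79°): θ ← 41° -79° = -38°
rotate_crank_by(+16°): θ ← -38° +16° = -22°
rotate_crank_by(-58°): θ ← -22° -58° = -80°
rotate_crank_by(+35°): θ ← -80° +35° = -45°
crank pin P = (r cos θ, r sin θ) = (39.597980, -39.597980)
h = r sin θ − e = -39.597980 − 2 = -41.597980
sin φ = h / L = -41.597980 / 104 = -0.39998057
φ = arcsin(-0.39998057) = -23.576964°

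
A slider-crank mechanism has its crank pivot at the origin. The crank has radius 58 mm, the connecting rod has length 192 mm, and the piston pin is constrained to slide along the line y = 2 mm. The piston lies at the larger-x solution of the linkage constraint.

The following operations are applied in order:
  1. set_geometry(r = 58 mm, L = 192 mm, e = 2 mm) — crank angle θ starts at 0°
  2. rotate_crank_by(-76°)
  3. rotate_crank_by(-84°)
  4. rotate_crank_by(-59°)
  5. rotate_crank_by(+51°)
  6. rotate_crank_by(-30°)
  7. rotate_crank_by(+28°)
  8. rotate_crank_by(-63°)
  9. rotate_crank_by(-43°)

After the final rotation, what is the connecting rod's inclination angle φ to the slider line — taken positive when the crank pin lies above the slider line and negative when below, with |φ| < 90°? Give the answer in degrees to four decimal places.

16.8587

set_geometry: r = 58 mm, L = 192 mm, e = 2 mm; θ ← 0°
rotate_crank_by(-76°): θ ← 0° -76° = -76°
rotate_crank_by(-84°): θ ← -76° -84° = -160°
rotate_crank_by(-59°): θ ← -160° -59° = -219°
rotate_crank_by(+51°): θ ← -219° +51° = -168°
rotate_crank_by(-30°): θ ← -168° -30° = -198°
rotate_crank_by(+28°): θ ← -198° +28° = -170°
rotate_crank_by(-63°): θ ← -170° -63° = -233°
rotate_crank_by(-43°): θ ← -233° -43° = -276°
crank pin P = (r cos θ, r sin θ) = (6.062651, 57.682270)
h = r sin θ − e = 57.682270 − 2 = 55.682270
sin φ = h / L = 55.682270 / 192 = 0.29001182
φ = arcsin(0.29001182) = 16.858664°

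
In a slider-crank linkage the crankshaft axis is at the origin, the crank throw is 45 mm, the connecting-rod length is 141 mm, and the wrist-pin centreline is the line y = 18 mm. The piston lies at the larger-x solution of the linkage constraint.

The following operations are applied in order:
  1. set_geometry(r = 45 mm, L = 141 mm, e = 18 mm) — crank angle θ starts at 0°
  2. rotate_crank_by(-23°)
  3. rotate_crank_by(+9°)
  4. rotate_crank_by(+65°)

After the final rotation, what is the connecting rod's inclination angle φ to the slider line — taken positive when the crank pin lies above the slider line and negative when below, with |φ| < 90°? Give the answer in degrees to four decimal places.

set_geometry: r = 45 mm, L = 141 mm, e = 18 mm; θ ← 0°
rotate_crank_by(-23°): θ ← 0° -23° = -23°
rotate_crank_by(+9°): θ ← -23° +9° = -14°
rotate_crank_by(+65°): θ ← -14° +65° = 51°
crank pin P = (r cos θ, r sin θ) = (28.319418, 34.971568)
h = r sin θ − e = 34.971568 − 18 = 16.971568
sin φ = h / L = 16.971568 / 141 = 0.12036573
φ = arcsin(0.12036573) = 6.913210°

6.9132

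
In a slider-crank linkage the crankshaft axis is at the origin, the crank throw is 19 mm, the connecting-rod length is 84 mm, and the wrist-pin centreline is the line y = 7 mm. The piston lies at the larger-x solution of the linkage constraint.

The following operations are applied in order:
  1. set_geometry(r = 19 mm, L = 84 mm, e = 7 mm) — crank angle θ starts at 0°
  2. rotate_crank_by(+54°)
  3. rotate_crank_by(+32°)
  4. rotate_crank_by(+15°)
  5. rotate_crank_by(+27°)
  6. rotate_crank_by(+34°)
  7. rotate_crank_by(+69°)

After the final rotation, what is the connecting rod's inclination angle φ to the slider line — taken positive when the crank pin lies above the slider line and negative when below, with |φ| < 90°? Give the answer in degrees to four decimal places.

set_geometry: r = 19 mm, L = 84 mm, e = 7 mm; θ ← 0°
rotate_crank_by(+54°): θ ← 0° +54° = 54°
rotate_crank_by(+32°): θ ← 54° +32° = 86°
rotate_crank_by(+15°): θ ← 86° +15° = 101°
rotate_crank_by(+27°): θ ← 101° +27° = 128°
rotate_crank_by(+34°): θ ← 128° +34° = 162°
rotate_crank_by(+69°): θ ← 162° +69° = 231°
crank pin P = (r cos θ, r sin θ) = (-11.957087, -14.765773)
h = r sin θ − e = -14.765773 − 7 = -21.765773
sin φ = h / L = -21.765773 / 84 = -0.25911635
φ = arcsin(-0.25911635) = -15.017636°

-15.0176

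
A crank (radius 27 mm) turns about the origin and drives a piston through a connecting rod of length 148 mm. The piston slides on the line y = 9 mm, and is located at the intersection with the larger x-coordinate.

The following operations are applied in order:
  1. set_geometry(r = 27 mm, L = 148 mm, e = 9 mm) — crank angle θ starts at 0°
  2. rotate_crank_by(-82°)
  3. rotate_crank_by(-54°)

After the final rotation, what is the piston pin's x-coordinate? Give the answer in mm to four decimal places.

125.9519

set_geometry: r = 27 mm, L = 148 mm, e = 9 mm; θ ← 0°
rotate_crank_by(-82°): θ ← 0° -82° = -82°
rotate_crank_by(-54°): θ ← -82° -54° = -136°
crank pin P = (r cos θ, r sin θ) = (-19.422175, -18.755776)
h = r sin θ − e = -18.755776 − 9 = -27.755776
x = r cos θ + √(L² − h²) = -19.422175 + √(21904.0 − 770.3831) = -19.422175 + 145.374059 = 125.951884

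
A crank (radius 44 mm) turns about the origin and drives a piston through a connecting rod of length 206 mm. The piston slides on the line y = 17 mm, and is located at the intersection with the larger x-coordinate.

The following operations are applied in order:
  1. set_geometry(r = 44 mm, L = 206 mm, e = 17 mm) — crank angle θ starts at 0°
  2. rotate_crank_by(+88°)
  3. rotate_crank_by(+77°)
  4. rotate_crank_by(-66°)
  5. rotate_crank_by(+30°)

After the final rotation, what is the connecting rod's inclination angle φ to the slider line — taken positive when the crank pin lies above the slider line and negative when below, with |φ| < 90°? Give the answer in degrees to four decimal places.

4.7879

set_geometry: r = 44 mm, L = 206 mm, e = 17 mm; θ ← 0°
rotate_crank_by(+88°): θ ← 0° +88° = 88°
rotate_crank_by(+77°): θ ← 88° +77° = 165°
rotate_crank_by(-66°): θ ← 165° -66° = 99°
rotate_crank_by(+30°): θ ← 99° +30° = 129°
crank pin P = (r cos θ, r sin θ) = (-27.690097, 34.194422)
h = r sin θ − e = 34.194422 − 17 = 17.194422
sin φ = h / L = 17.194422 / 206 = 0.08346807
φ = arcsin(0.08346807) = 4.787939°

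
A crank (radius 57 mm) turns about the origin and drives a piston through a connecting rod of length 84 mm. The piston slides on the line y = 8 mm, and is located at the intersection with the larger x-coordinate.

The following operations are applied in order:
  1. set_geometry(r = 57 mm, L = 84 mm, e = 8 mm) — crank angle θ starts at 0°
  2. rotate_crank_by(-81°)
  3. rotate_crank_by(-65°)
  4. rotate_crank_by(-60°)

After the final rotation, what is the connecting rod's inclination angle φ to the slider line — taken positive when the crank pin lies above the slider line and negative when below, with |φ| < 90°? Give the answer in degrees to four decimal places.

set_geometry: r = 57 mm, L = 84 mm, e = 8 mm; θ ← 0°
rotate_crank_by(-81°): θ ← 0° -81° = -81°
rotate_crank_by(-65°): θ ← -81° -65° = -146°
rotate_crank_by(-60°): θ ← -146° -60° = -206°
crank pin P = (r cos θ, r sin θ) = (-51.231261, 24.987155)
h = r sin θ − e = 24.987155 − 8 = 16.987155
sin φ = h / L = 16.987155 / 84 = 0.20222804
φ = arcsin(0.20222804) = 11.667279°

11.6673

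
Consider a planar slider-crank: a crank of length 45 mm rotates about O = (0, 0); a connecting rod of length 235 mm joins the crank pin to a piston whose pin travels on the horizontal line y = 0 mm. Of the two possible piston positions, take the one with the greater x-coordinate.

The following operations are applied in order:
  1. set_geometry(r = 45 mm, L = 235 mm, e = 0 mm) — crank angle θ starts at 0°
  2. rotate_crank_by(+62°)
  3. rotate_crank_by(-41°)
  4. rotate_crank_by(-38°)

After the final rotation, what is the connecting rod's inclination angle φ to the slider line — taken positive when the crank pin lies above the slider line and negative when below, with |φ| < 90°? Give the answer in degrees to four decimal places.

-3.2094

set_geometry: r = 45 mm, L = 235 mm, e = 0 mm; θ ← 0°
rotate_crank_by(+62°): θ ← 0° +62° = 62°
rotate_crank_by(-41°): θ ← 62° -41° = 21°
rotate_crank_by(-38°): θ ← 21° -38° = -17°
crank pin P = (r cos θ, r sin θ) = (43.033714, -13.156727)
h = r sin θ − e = -13.156727 − 0 = -13.156727
sin φ = h / L = -13.156727 / 235 = -0.05598607
φ = arcsin(-0.05598607) = -3.209444°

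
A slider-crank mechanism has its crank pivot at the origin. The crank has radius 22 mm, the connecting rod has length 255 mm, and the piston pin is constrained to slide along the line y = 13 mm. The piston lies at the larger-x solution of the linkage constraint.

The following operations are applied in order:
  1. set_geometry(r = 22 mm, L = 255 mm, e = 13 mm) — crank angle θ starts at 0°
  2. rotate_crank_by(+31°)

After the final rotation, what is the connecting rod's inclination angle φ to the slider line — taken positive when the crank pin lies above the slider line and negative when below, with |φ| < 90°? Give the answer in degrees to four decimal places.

set_geometry: r = 22 mm, L = 255 mm, e = 13 mm; θ ← 0°
rotate_crank_by(+31°): θ ← 0° +31° = 31°
crank pin P = (r cos θ, r sin θ) = (18.857681, 11.330838)
h = r sin θ − e = 11.330838 − 13 = -1.669162
sin φ = h / L = -1.669162 / 255 = -0.00654573
φ = arcsin(-0.00654573) = -0.375046°

-0.3750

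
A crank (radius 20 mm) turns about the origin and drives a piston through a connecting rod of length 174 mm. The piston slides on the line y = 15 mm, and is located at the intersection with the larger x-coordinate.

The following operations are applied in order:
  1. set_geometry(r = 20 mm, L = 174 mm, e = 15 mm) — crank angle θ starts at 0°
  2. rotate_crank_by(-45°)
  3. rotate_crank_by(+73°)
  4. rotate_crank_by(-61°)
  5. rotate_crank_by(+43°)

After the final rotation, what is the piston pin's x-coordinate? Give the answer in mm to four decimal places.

set_geometry: r = 20 mm, L = 174 mm, e = 15 mm; θ ← 0°
rotate_crank_by(-45°): θ ← 0° -45° = -45°
rotate_crank_by(+73°): θ ← -45° +73° = 28°
rotate_crank_by(-61°): θ ← 28° -61° = -33°
rotate_crank_by(+43°): θ ← -33° +43° = 10°
crank pin P = (r cos θ, r sin θ) = (19.696155, 3.472964)
h = r sin θ − e = 3.472964 − 15 = -11.527036
x = r cos θ + √(L² − h²) = 19.696155 + √(30276.0 − 132.8726) = 19.696155 + 173.617762 = 193.313917

193.3139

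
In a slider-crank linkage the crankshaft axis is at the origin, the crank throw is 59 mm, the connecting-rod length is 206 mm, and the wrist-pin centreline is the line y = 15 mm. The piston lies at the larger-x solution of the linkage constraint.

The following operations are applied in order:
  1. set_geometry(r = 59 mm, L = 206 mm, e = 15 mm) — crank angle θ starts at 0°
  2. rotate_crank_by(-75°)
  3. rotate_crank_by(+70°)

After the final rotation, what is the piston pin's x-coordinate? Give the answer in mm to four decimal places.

263.7884

set_geometry: r = 59 mm, L = 206 mm, e = 15 mm; θ ← 0°
rotate_crank_by(-75°): θ ← 0° -75° = -75°
rotate_crank_by(+70°): θ ← -75° +70° = -5°
crank pin P = (r cos θ, r sin θ) = (58.775487, -5.142189)
h = r sin θ − e = -5.142189 − 15 = -20.142189
x = r cos θ + √(L² − h²) = 58.775487 + √(42436.0 − 405.7078) = 58.775487 + 205.012907 = 263.788395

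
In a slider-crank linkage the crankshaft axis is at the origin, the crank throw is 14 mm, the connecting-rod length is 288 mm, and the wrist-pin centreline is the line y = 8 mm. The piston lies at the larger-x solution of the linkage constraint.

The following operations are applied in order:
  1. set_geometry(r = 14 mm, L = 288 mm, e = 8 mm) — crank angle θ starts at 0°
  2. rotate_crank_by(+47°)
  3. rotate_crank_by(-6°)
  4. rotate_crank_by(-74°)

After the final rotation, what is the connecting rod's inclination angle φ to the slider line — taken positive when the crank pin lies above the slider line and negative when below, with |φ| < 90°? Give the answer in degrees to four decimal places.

set_geometry: r = 14 mm, L = 288 mm, e = 8 mm; θ ← 0°
rotate_crank_by(+47°): θ ← 0° +47° = 47°
rotate_crank_by(-6°): θ ← 47° -6° = 41°
rotate_crank_by(-74°): θ ← 41° -74° = -33°
crank pin P = (r cos θ, r sin θ) = (11.741388, -7.624946)
h = r sin θ − e = -7.624946 − 8 = -15.624946
sin φ = h / L = -15.624946 / 288 = -0.05425329
φ = arcsin(-0.05425329) = -3.110011°

-3.1100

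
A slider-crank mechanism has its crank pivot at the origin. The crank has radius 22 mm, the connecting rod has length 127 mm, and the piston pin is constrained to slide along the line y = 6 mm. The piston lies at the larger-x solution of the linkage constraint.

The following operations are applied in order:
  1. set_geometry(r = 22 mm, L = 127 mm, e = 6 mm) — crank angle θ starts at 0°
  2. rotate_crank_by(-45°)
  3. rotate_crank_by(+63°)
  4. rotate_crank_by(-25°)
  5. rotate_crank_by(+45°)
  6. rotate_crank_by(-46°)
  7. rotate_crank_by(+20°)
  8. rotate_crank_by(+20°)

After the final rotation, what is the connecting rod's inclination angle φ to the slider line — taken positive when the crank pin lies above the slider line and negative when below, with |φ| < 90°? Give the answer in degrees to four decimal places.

2.5535

set_geometry: r = 22 mm, L = 127 mm, e = 6 mm; θ ← 0°
rotate_crank_by(-45°): θ ← 0° -45° = -45°
rotate_crank_by(+63°): θ ← -45° +63° = 18°
rotate_crank_by(-25°): θ ← 18° -25° = -7°
rotate_crank_by(+45°): θ ← -7° +45° = 38°
rotate_crank_by(-46°): θ ← 38° -46° = -8°
rotate_crank_by(+20°): θ ← -8° +20° = 12°
rotate_crank_by(+20°): θ ← 12° +20° = 32°
crank pin P = (r cos θ, r sin θ) = (18.657058, 11.658224)
h = r sin θ − e = 11.658224 − 6 = 5.658224
sin φ = h / L = 5.658224 / 127 = 0.04455294
φ = arcsin(0.04455294) = 2.553541°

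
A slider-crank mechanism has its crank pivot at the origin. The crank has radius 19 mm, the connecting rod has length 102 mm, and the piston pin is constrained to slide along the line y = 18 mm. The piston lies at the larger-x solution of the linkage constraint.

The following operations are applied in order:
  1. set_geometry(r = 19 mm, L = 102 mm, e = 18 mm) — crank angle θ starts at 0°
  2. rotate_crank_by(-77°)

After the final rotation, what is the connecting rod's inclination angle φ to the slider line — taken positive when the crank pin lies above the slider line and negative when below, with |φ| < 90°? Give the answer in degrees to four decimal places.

-20.9756

set_geometry: r = 19 mm, L = 102 mm, e = 18 mm; θ ← 0°
rotate_crank_by(-77°): θ ← 0° -77° = -77°
crank pin P = (r cos θ, r sin θ) = (4.274070, -18.513031)
h = r sin θ − e = -18.513031 − 18 = -36.513031
sin φ = h / L = -36.513031 / 102 = -0.35797089
φ = arcsin(-0.35797089) = -20.975634°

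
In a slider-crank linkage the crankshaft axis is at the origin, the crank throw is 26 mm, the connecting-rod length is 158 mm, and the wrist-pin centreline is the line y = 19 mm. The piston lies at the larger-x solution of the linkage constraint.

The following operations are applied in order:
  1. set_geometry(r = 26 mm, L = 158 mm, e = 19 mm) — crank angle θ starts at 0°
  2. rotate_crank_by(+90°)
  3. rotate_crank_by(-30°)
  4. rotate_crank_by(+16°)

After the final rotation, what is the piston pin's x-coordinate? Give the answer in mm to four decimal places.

set_geometry: r = 26 mm, L = 158 mm, e = 19 mm; θ ← 0°
rotate_crank_by(+90°): θ ← 0° +90° = 90°
rotate_crank_by(-30°): θ ← 90° -30° = 60°
rotate_crank_by(+16°): θ ← 60° +16° = 76°
crank pin P = (r cos θ, r sin θ) = (6.289969, 25.227689)
h = r sin θ − e = 25.227689 − 19 = 6.227689
x = r cos θ + √(L² − h²) = 6.289969 + √(24964.0 − 38.7841) = 6.289969 + 157.877218 = 164.167187

164.1672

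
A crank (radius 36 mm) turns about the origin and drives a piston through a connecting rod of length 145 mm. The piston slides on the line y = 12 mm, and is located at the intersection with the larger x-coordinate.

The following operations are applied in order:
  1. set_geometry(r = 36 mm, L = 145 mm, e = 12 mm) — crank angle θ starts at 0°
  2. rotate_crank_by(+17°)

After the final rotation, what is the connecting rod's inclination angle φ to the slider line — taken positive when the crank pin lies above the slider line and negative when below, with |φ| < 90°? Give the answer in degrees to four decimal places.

set_geometry: r = 36 mm, L = 145 mm, e = 12 mm; θ ← 0°
rotate_crank_by(+17°): θ ← 0° +17° = 17°
crank pin P = (r cos θ, r sin θ) = (34.426971, 10.525381)
h = r sin θ − e = 10.525381 − 12 = -1.474619
sin φ = h / L = -1.474619 / 145 = -0.01016978
φ = arcsin(-0.01016978) = -0.582696°

-0.5827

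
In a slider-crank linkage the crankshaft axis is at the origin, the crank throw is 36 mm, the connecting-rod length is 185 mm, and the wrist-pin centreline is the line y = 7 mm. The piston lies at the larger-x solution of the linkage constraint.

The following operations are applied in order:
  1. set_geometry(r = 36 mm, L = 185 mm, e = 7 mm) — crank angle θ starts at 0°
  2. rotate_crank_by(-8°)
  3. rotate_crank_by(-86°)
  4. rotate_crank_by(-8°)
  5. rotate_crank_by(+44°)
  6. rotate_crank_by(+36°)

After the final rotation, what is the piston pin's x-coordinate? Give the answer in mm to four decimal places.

217.2409

set_geometry: r = 36 mm, L = 185 mm, e = 7 mm; θ ← 0°
rotate_crank_by(-8°): θ ← 0° -8° = -8°
rotate_crank_by(-86°): θ ← -8° -86° = -94°
rotate_crank_by(-8°): θ ← -94° -8° = -102°
rotate_crank_by(+44°): θ ← -102° +44° = -58°
rotate_crank_by(+36°): θ ← -58° +36° = -22°
crank pin P = (r cos θ, r sin θ) = (33.378619, -13.485837)
h = r sin θ − e = -13.485837 − 7 = -20.485837
x = r cos θ + √(L² − h²) = 33.378619 + √(34225.0 − 419.6695) = 33.378619 + 183.862259 = 217.240878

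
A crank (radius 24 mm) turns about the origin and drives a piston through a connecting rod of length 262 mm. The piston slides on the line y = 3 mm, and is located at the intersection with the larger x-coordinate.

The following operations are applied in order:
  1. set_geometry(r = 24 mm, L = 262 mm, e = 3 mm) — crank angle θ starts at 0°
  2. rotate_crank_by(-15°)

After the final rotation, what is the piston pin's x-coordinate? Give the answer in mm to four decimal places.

set_geometry: r = 24 mm, L = 262 mm, e = 3 mm; θ ← 0°
rotate_crank_by(-15°): θ ← 0° -15° = -15°
crank pin P = (r cos θ, r sin θ) = (23.182220, -6.211657)
h = r sin θ − e = -6.211657 − 3 = -9.211657
x = r cos θ + √(L² − h²) = 23.182220 + √(68644.0 − 84.8546) = 23.182220 + 261.838014 = 285.020233

285.0202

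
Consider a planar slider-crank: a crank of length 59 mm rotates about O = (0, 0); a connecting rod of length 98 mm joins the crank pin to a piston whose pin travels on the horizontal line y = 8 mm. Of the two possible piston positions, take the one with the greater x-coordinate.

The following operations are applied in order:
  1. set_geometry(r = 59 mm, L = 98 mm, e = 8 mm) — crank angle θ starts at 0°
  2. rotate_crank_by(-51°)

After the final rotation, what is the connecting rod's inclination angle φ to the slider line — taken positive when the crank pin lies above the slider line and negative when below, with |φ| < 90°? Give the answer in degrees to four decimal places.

set_geometry: r = 59 mm, L = 98 mm, e = 8 mm; θ ← 0°
rotate_crank_by(-51°): θ ← 0° -51° = -51°
crank pin P = (r cos θ, r sin θ) = (37.129903, -45.851612)
h = r sin θ − e = -45.851612 − 8 = -53.851612
sin φ = h / L = -53.851612 / 98 = -0.54950624
φ = arcsin(-0.54950624) = -33.333146°

-33.3331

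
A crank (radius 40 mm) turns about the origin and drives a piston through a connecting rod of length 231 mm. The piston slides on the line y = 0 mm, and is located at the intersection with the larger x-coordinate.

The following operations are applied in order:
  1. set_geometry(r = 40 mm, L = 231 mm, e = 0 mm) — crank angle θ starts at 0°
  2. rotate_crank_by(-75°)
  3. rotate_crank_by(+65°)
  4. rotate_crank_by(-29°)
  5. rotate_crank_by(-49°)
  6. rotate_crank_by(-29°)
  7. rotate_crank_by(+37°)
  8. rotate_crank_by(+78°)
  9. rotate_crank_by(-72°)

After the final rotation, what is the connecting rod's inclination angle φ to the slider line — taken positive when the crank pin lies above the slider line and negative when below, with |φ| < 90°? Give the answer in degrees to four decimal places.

set_geometry: r = 40 mm, L = 231 mm, e = 0 mm; θ ← 0°
rotate_crank_by(-75°): θ ← 0° -75° = -75°
rotate_crank_by(+65°): θ ← -75° +65° = -10°
rotate_crank_by(-29°): θ ← -10° -29° = -39°
rotate_crank_by(-49°): θ ← -39° -49° = -88°
rotate_crank_by(-29°): θ ← -88° -29° = -117°
rotate_crank_by(+37°): θ ← -117° +37° = -80°
rotate_crank_by(+78°): θ ← -80° +78° = -2°
rotate_crank_by(-72°): θ ← -2° -72° = -74°
crank pin P = (r cos θ, r sin θ) = (11.025494, -38.450468)
h = r sin θ − e = -38.450468 − 0 = -38.450468
sin φ = h / L = -38.450468 / 231 = -0.16645224
φ = arcsin(-0.16645224) = -9.581609°

-9.5816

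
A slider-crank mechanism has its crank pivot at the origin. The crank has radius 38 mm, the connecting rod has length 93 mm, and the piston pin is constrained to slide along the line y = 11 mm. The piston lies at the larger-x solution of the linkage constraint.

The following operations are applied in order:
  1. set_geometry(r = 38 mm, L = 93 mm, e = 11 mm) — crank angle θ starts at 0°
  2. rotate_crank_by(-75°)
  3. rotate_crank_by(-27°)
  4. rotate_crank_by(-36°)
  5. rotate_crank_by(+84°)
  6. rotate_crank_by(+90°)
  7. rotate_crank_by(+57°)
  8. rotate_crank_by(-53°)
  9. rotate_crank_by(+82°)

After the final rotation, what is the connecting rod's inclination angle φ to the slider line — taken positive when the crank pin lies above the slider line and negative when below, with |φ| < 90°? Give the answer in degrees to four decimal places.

set_geometry: r = 38 mm, L = 93 mm, e = 11 mm; θ ← 0°
rotate_crank_by(-75°): θ ← 0° -75° = -75°
rotate_crank_by(-27°): θ ← -75° -27° = -102°
rotate_crank_by(-36°): θ ← -102° -36° = -138°
rotate_crank_by(+84°): θ ← -138° +84° = -54°
rotate_crank_by(+90°): θ ← -54° +90° = 36°
rotate_crank_by(+57°): θ ← 36° +57° = 93°
rotate_crank_by(-53°): θ ← 93° -53° = 40°
rotate_crank_by(+82°): θ ← 40° +82° = 122°
crank pin P = (r cos θ, r sin θ) = (-20.136932, 32.225828)
h = r sin θ − e = 32.225828 − 11 = 21.225828
sin φ = h / L = 21.225828 / 93 = 0.22823471
φ = arcsin(0.22823471) = 13.193164°

13.1932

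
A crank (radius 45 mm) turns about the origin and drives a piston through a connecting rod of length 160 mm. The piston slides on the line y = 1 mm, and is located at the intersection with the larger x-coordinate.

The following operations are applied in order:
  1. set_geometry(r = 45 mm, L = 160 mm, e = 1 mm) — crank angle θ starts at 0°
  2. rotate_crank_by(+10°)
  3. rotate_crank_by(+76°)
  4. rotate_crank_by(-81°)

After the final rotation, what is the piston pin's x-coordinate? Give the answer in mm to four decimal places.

204.8021

set_geometry: r = 45 mm, L = 160 mm, e = 1 mm; θ ← 0°
rotate_crank_by(+10°): θ ← 0° +10° = 10°
rotate_crank_by(+76°): θ ← 10° +76° = 86°
rotate_crank_by(-81°): θ ← 86° -81° = 5°
crank pin P = (r cos θ, r sin θ) = (44.828761, 3.922008)
h = r sin θ − e = 3.922008 − 1 = 2.922008
x = r cos θ + √(L² − h²) = 44.828761 + √(25600.0 − 8.5381) = 44.828761 + 159.973316 = 204.802078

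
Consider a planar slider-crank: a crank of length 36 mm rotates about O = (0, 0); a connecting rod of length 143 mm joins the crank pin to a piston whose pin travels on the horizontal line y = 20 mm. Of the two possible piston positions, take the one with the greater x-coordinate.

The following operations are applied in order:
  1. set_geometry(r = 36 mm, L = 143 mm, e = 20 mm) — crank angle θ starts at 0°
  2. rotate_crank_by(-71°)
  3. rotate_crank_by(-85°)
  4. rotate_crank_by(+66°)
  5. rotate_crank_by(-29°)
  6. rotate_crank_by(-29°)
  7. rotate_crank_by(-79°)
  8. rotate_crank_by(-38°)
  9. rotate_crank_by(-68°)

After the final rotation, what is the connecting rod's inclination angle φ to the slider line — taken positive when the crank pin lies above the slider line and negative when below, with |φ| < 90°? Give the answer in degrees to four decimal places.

-1.4651

set_geometry: r = 36 mm, L = 143 mm, e = 20 mm; θ ← 0°
rotate_crank_by(-71°): θ ← 0° -71° = -71°
rotate_crank_by(-85°): θ ← -71° -85° = -156°
rotate_crank_by(+66°): θ ← -156° +66° = -90°
rotate_crank_by(-29°): θ ← -90° -29° = -119°
rotate_crank_by(-29°): θ ← -119° -29° = -148°
rotate_crank_by(-79°): θ ← -148° -79° = -227°
rotate_crank_by(-38°): θ ← -227° -38° = -265°
rotate_crank_by(-68°): θ ← -265° -68° = -333°
crank pin P = (r cos θ, r sin θ) = (32.076235, 16.343658)
h = r sin θ − e = 16.343658 − 20 = -3.656342
sin φ = h / L = -3.656342 / 143 = -0.02556883
φ = arcsin(-0.02556883) = -1.465145°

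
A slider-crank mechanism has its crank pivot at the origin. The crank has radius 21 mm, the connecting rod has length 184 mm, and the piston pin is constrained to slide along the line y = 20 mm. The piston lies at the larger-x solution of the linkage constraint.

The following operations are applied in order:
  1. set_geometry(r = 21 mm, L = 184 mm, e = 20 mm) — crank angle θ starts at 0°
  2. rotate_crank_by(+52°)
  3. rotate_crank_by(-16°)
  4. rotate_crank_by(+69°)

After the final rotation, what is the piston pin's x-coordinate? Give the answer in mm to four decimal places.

set_geometry: r = 21 mm, L = 184 mm, e = 20 mm; θ ← 0°
rotate_crank_by(+52°): θ ← 0° +52° = 52°
rotate_crank_by(-16°): θ ← 52° -16° = 36°
rotate_crank_by(+69°): θ ← 36° +69° = 105°
crank pin P = (r cos θ, r sin θ) = (-5.435200, 20.284442)
h = r sin θ − e = 20.284442 − 20 = 0.284442
x = r cos θ + √(L² − h²) = -5.435200 + √(33856.0 − 0.0809) = -5.435200 + 183.999780 = 178.564580

178.5646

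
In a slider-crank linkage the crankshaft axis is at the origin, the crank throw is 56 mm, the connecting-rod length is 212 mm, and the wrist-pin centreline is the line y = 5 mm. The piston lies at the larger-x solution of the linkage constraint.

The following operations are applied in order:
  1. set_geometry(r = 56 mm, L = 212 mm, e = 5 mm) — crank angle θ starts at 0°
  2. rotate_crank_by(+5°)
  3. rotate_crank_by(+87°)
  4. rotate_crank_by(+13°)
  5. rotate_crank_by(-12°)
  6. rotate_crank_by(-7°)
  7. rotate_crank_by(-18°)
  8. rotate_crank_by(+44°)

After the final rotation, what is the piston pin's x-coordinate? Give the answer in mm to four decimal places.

set_geometry: r = 56 mm, L = 212 mm, e = 5 mm; θ ← 0°
rotate_crank_by(+5°): θ ← 0° +5° = 5°
rotate_crank_by(+87°): θ ← 5° +87° = 92°
rotate_crank_by(+13°): θ ← 92° +13° = 105°
rotate_crank_by(-12°): θ ← 105° -12° = 93°
rotate_crank_by(-7°): θ ← 93° -7° = 86°
rotate_crank_by(-18°): θ ← 86° -18° = 68°
rotate_crank_by(+44°): θ ← 68° +44° = 112°
crank pin P = (r cos θ, r sin θ) = (-20.977969, 51.922296)
h = r sin θ − e = 51.922296 − 5 = 46.922296
x = r cos θ + √(L² − h²) = -20.977969 + √(44944.0 − 2201.7018) = -20.977969 + 206.742105 = 185.764136

185.7641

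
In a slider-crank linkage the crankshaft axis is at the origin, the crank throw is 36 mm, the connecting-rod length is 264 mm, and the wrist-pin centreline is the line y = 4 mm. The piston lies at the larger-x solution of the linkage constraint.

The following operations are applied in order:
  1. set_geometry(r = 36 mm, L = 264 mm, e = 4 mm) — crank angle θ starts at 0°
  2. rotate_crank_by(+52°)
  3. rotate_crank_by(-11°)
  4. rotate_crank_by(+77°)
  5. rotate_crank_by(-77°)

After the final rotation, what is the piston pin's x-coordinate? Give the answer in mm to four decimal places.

290.4396

set_geometry: r = 36 mm, L = 264 mm, e = 4 mm; θ ← 0°
rotate_crank_by(+52°): θ ← 0° +52° = 52°
rotate_crank_by(-11°): θ ← 52° -11° = 41°
rotate_crank_by(+77°): θ ← 41° +77° = 118°
rotate_crank_by(-77°): θ ← 118° -77° = 41°
crank pin P = (r cos θ, r sin θ) = (27.169545, 23.618125)
h = r sin θ − e = 23.618125 − 4 = 19.618125
x = r cos θ + √(L² − h²) = 27.169545 + √(69696.0 − 384.8708) = 27.169545 + 263.270069 = 290.439614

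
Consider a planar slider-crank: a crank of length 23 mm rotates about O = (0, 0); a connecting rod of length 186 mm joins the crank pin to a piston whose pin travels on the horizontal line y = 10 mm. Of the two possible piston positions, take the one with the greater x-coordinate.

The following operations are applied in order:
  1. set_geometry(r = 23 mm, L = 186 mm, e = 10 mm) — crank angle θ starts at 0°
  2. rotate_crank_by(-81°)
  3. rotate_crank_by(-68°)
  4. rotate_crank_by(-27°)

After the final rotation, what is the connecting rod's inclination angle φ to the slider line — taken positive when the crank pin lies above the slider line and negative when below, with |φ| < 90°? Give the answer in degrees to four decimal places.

-3.5770

set_geometry: r = 23 mm, L = 186 mm, e = 10 mm; θ ← 0°
rotate_crank_by(-81°): θ ← 0° -81° = -81°
rotate_crank_by(-68°): θ ← -81° -68° = -149°
rotate_crank_by(-27°): θ ← -149° -27° = -176°
crank pin P = (r cos θ, r sin θ) = (-22.943973, -1.604399)
h = r sin θ − e = -1.604399 − 10 = -11.604399
sin φ = h / L = -11.604399 / 186 = -0.06238924
φ = arcsin(-0.06238924) = -3.576963°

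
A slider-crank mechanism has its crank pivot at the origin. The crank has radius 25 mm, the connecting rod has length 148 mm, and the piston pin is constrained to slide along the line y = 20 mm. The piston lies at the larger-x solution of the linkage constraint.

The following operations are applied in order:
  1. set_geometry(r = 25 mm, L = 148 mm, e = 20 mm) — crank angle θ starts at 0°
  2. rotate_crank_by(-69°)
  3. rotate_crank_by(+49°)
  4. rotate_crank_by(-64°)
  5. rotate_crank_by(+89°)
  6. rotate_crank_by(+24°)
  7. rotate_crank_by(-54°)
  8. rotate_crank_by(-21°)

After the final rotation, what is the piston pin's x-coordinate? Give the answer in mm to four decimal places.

160.4093

set_geometry: r = 25 mm, L = 148 mm, e = 20 mm; θ ← 0°
rotate_crank_by(-69°): θ ← 0° -69° = -69°
rotate_crank_by(+49°): θ ← -69° +49° = -20°
rotate_crank_by(-64°): θ ← -20° -64° = -84°
rotate_crank_by(+89°): θ ← -84° +89° = 5°
rotate_crank_by(+24°): θ ← 5° +24° = 29°
rotate_crank_by(-54°): θ ← 29° -54° = -25°
rotate_crank_by(-21°): θ ← -25° -21° = -46°
crank pin P = (r cos θ, r sin θ) = (17.366459, -17.983495)
h = r sin θ − e = -17.983495 − 20 = -37.983495
x = r cos θ + √(L² − h²) = 17.366459 + √(21904.0 − 1442.7459) = 17.366459 + 143.042840 = 160.409299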